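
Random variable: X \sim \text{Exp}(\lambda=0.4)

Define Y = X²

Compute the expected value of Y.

E[X²] = Var(X) + (E[X])² = 6.25 + 6.25 = 12.5

12.5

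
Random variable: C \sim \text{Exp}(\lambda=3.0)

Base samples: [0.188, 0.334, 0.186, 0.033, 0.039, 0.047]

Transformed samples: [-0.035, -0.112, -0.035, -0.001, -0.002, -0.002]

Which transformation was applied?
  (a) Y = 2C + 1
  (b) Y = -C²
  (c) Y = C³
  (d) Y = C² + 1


Checking option (b) Y = -C²:
  C = 0.188 -> Y = -0.035 ✓
  C = 0.334 -> Y = -0.112 ✓
  C = 0.186 -> Y = -0.035 ✓
All samples match this transformation.

(b) -C²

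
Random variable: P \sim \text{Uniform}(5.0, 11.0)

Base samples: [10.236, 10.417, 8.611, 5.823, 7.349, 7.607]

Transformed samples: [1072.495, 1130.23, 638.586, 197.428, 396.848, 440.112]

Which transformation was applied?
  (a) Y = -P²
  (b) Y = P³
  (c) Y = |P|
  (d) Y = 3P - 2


Checking option (b) Y = P³:
  P = 10.236 -> Y = 1072.495 ✓
  P = 10.417 -> Y = 1130.23 ✓
  P = 8.611 -> Y = 638.586 ✓
All samples match this transformation.

(b) P³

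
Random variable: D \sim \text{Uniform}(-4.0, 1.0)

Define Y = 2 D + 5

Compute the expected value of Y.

For Y = 2D + 5:
E[Y] = 2 * E[D] + 5
E[D] = (-4 + 1)/2 = -1.5
E[Y] = 2 * (-1.5) + 5 = 2

2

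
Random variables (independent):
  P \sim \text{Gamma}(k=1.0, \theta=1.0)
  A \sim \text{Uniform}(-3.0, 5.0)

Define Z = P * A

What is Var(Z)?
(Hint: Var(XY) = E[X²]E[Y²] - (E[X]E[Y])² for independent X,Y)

Var(XY) = E[X²]E[Y²] - (E[X]E[Y])²
E[P] = 1, Var(P) = 1
E[A] = 1, Var(A) = 5.3333333
E[P²] = 1 + 1² = 2
E[A²] = 5.3333333 + 1² = 6.3333333
Var(Z) = 2*6.3333333 - (1*1)²
= 12.666667 - 1 = 11.666667

11.666667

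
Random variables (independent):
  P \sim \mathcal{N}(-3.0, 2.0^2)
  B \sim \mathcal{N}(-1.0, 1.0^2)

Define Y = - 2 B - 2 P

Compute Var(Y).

For independent RVs: Var(aX + bY) = a²Var(X) + b²Var(Y)
Var(P) = 4
Var(B) = 1
Var(Y) = (-2)²*4 + (-2)²*1
= 4*4 + 4*1 = 20

20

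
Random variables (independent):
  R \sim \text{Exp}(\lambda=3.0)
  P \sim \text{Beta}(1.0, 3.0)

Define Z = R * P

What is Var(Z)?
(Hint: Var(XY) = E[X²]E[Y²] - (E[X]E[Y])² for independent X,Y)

Var(XY) = E[X²]E[Y²] - (E[X]E[Y])²
E[R] = 0.33333333, Var(R) = 0.11111111
E[P] = 0.25, Var(P) = 0.0375
E[R²] = 0.11111111 + 0.33333333² = 0.22222222
E[P²] = 0.0375 + 0.25² = 0.1
Var(Z) = 0.22222222*0.1 - (0.33333333*0.25)²
= 0.022222222 - 0.0069444444 = 0.015277778

0.015277778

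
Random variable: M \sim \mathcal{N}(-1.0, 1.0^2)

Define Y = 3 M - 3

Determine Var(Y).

For Y = aM + b: Var(Y) = a² * Var(M)
Var(M) = 1.0^2 = 1
Var(Y) = 3² * 1 = 9 * 1 = 9

9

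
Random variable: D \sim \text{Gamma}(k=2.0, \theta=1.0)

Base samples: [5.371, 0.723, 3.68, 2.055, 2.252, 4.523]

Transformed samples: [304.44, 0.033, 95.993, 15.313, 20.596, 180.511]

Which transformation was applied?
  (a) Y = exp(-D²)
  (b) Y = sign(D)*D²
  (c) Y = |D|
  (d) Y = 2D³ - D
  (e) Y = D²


Checking option (d) Y = 2D³ - D:
  D = 5.371 -> Y = 304.44 ✓
  D = 0.723 -> Y = 0.033 ✓
  D = 3.68 -> Y = 95.993 ✓
All samples match this transformation.

(d) 2D³ - D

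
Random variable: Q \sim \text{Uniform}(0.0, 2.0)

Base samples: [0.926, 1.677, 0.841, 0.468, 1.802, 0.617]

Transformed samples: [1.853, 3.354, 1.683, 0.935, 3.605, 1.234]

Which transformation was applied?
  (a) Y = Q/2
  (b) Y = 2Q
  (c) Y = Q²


Checking option (b) Y = 2Q:
  Q = 0.926 -> Y = 1.853 ✓
  Q = 1.677 -> Y = 3.354 ✓
  Q = 0.841 -> Y = 1.683 ✓
All samples match this transformation.

(b) 2Q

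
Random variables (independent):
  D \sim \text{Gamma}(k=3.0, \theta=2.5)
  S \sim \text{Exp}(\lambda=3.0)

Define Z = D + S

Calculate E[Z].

E[Z] = 1*E[D] + 1*E[S]
E[D] = 7.5
E[S] = 0.33333333
E[Z] = 1*7.5 + 1*0.33333333 = 7.8333333

7.8333333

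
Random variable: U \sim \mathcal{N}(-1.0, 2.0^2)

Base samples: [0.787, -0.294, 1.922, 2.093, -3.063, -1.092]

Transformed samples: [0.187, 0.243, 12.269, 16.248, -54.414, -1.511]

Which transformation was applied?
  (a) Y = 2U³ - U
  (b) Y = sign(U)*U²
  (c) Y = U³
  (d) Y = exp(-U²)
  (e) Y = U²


Checking option (a) Y = 2U³ - U:
  U = 0.787 -> Y = 0.187 ✓
  U = -0.294 -> Y = 0.243 ✓
  U = 1.922 -> Y = 12.269 ✓
All samples match this transformation.

(a) 2U³ - U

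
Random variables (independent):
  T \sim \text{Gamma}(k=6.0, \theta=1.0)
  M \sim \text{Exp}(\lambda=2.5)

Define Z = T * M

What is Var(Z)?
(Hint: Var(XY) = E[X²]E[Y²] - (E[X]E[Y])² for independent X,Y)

Var(XY) = E[X²]E[Y²] - (E[X]E[Y])²
E[T] = 6, Var(T) = 6
E[M] = 0.4, Var(M) = 0.16
E[T²] = 6 + 6² = 42
E[M²] = 0.16 + 0.4² = 0.32
Var(Z) = 42*0.32 - (6*0.4)²
= 13.44 - 5.76 = 7.68

7.68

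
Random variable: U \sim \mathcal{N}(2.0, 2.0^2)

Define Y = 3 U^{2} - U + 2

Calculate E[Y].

E[Y] = 3*E[U²] - 1*E[U] + 2
E[U] = 2
E[U²] = Var(U) + (E[U])² = 4 + 4 = 8
E[Y] = 3*8 - 1*2 + 2 = 24

24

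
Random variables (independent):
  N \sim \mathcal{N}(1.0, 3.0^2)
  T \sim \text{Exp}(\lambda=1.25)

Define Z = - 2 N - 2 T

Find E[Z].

E[Z] = -2*E[N] - 2*E[T]
E[N] = 1
E[T] = 0.8
E[Z] = -2*1 - 2*0.8 = -3.6

-3.6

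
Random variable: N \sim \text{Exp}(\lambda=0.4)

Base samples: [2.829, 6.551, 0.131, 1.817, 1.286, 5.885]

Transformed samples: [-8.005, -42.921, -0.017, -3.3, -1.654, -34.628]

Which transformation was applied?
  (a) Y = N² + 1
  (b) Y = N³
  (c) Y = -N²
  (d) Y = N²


Checking option (c) Y = -N²:
  N = 2.829 -> Y = -8.005 ✓
  N = 6.551 -> Y = -42.921 ✓
  N = 0.131 -> Y = -0.017 ✓
All samples match this transformation.

(c) -N²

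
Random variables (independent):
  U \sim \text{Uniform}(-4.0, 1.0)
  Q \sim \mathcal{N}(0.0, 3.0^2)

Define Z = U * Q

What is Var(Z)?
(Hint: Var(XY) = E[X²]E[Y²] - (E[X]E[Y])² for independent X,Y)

Var(XY) = E[X²]E[Y²] - (E[X]E[Y])²
E[U] = -1.5, Var(U) = 2.0833333
E[Q] = 0, Var(Q) = 9
E[U²] = 2.0833333 + (-1.5)² = 4.3333333
E[Q²] = 9 + 0² = 9
Var(Z) = 4.3333333*9 - (-1.5*0)²
= 39 - 0 = 39

39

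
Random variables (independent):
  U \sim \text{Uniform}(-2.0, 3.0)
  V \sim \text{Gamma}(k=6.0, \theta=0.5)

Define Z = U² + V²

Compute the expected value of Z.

E[Z] = E[U²] + E[V²]
E[U²] = Var(U) + E[U]² = 2.0833333 + 0.25 = 2.3333333
E[V²] = Var(V) + E[V]² = 1.5 + 9 = 10.5
E[Z] = 2.3333333 + 10.5 = 12.833333

12.833333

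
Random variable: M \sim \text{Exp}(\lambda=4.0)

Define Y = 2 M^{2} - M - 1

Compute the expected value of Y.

E[Y] = 2*E[M²] - 1*E[M] - 1
E[M] = 0.25
E[M²] = Var(M) + (E[M])² = 0.0625 + 0.0625 = 0.125
E[Y] = 2*0.125 - 1*0.25 - 1 = -1

-1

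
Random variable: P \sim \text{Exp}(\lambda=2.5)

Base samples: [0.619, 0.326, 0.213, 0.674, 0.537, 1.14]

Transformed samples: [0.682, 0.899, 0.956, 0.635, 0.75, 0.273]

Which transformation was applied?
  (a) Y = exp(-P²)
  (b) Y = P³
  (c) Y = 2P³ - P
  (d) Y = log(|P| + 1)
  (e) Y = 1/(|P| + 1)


Checking option (a) Y = exp(-P²):
  P = 0.619 -> Y = 0.682 ✓
  P = 0.326 -> Y = 0.899 ✓
  P = 0.213 -> Y = 0.956 ✓
All samples match this transformation.

(a) exp(-P²)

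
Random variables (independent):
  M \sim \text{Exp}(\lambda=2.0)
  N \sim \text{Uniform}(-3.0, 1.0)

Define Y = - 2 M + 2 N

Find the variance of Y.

For independent RVs: Var(aX + bY) = a²Var(X) + b²Var(Y)
Var(M) = 0.25
Var(N) = 1.3333333
Var(Y) = (-2)²*0.25 + 2²*1.3333333
= 4*0.25 + 4*1.3333333 = 6.3333333

6.3333333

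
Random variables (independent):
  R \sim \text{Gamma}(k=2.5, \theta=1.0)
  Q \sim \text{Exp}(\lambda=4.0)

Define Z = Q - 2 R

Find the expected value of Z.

E[Z] = -2*E[R] + 1*E[Q]
E[R] = 2.5
E[Q] = 0.25
E[Z] = -2*2.5 + 1*0.25 = -4.75

-4.75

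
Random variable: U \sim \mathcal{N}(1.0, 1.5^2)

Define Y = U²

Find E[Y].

Using E[X²] = Var(X) + (E[X])²:
E[U] = 1
Var(U) = 1.5^2 = 2.25
E[U²] = 2.25 + 1² = 2.25 + 1 = 3.25

3.25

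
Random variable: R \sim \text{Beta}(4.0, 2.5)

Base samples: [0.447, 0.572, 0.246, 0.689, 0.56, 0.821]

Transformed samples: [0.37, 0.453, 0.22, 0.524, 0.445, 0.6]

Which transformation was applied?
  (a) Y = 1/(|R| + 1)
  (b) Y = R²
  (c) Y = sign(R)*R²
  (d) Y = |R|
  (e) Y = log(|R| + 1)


Checking option (e) Y = log(|R| + 1):
  R = 0.447 -> Y = 0.37 ✓
  R = 0.572 -> Y = 0.453 ✓
  R = 0.246 -> Y = 0.22 ✓
All samples match this transformation.

(e) log(|R| + 1)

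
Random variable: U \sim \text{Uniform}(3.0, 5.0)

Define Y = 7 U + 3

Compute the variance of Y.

For Y = aU + b: Var(Y) = a² * Var(U)
Var(U) = (5 - 3)^2/12 = 0.33333333
Var(Y) = 7² * 0.33333333 = 49 * 0.33333333 = 16.333333

16.333333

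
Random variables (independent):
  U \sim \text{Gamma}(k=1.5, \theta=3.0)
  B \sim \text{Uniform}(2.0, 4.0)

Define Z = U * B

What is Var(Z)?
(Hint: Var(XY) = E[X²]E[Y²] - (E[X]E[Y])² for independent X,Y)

Var(XY) = E[X²]E[Y²] - (E[X]E[Y])²
E[U] = 4.5, Var(U) = 13.5
E[B] = 3, Var(B) = 0.33333333
E[U²] = 13.5 + 4.5² = 33.75
E[B²] = 0.33333333 + 3² = 9.3333333
Var(Z) = 33.75*9.3333333 - (4.5*3)²
= 315 - 182.25 = 132.75

132.75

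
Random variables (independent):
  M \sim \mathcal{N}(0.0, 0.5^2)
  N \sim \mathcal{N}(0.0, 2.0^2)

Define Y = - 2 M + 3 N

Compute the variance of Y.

For independent RVs: Var(aX + bY) = a²Var(X) + b²Var(Y)
Var(M) = 0.25
Var(N) = 4
Var(Y) = (-2)²*0.25 + 3²*4
= 4*0.25 + 9*4 = 37

37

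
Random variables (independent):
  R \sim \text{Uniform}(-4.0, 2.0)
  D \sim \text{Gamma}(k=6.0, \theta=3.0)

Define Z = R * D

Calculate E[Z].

For independent RVs: E[XY] = E[X]*E[Y]
E[R] = -1
E[D] = 18
E[Z] = -1 * 18 = -18

-18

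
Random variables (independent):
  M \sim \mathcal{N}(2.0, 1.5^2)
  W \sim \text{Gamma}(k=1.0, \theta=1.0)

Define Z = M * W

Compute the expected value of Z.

For independent RVs: E[XY] = E[X]*E[Y]
E[M] = 2
E[W] = 1
E[Z] = 2 * 1 = 2

2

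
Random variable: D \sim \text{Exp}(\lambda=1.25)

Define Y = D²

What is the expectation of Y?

E[D²] = Var(D) + (E[D])² = 0.64 + 0.64 = 1.28

1.28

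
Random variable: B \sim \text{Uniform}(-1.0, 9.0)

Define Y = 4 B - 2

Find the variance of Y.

For Y = aB + b: Var(Y) = a² * Var(B)
Var(B) = (9 + 1)^2/12 = 8.3333333
Var(Y) = 4² * 8.3333333 = 16 * 8.3333333 = 133.33333

133.33333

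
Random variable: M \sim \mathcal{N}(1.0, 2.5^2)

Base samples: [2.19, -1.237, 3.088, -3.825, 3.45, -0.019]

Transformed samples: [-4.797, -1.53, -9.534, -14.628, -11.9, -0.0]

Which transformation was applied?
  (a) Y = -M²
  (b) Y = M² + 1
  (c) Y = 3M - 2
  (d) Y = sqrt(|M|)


Checking option (a) Y = -M²:
  M = 2.19 -> Y = -4.797 ✓
  M = -1.237 -> Y = -1.53 ✓
  M = 3.088 -> Y = -9.534 ✓
All samples match this transformation.

(a) -M²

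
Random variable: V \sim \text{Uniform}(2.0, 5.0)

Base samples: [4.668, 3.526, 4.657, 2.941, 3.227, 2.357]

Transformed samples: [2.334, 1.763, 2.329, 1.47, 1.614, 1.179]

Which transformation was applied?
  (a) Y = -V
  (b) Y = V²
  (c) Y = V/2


Checking option (c) Y = V/2:
  V = 4.668 -> Y = 2.334 ✓
  V = 3.526 -> Y = 1.763 ✓
  V = 4.657 -> Y = 2.329 ✓
All samples match this transformation.

(c) V/2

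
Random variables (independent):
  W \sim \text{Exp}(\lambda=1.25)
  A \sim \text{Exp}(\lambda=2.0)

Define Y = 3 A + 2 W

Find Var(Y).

For independent RVs: Var(aX + bY) = a²Var(X) + b²Var(Y)
Var(W) = 0.64
Var(A) = 0.25
Var(Y) = 2²*0.64 + 3²*0.25
= 4*0.64 + 9*0.25 = 4.81

4.81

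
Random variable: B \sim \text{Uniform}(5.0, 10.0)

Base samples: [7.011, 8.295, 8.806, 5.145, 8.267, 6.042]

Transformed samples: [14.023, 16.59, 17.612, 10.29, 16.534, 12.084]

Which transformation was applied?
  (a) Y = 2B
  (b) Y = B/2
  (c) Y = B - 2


Checking option (a) Y = 2B:
  B = 7.011 -> Y = 14.023 ✓
  B = 8.295 -> Y = 16.59 ✓
  B = 8.806 -> Y = 17.612 ✓
All samples match this transformation.

(a) 2B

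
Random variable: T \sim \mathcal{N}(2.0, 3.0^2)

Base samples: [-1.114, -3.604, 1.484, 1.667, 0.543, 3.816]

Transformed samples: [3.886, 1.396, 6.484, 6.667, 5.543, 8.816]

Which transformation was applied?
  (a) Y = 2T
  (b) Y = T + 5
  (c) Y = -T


Checking option (b) Y = T + 5:
  T = -1.114 -> Y = 3.886 ✓
  T = -3.604 -> Y = 1.396 ✓
  T = 1.484 -> Y = 6.484 ✓
All samples match this transformation.

(b) T + 5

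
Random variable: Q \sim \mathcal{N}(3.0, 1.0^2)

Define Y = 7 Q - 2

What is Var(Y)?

For Y = aQ + b: Var(Y) = a² * Var(Q)
Var(Q) = 1.0^2 = 1
Var(Y) = 7² * 1 = 49 * 1 = 49

49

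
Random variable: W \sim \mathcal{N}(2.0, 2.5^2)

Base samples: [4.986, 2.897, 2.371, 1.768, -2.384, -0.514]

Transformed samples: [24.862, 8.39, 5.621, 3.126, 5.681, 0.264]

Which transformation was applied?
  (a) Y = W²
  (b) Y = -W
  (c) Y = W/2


Checking option (a) Y = W²:
  W = 4.986 -> Y = 24.862 ✓
  W = 2.897 -> Y = 8.39 ✓
  W = 2.371 -> Y = 5.621 ✓
All samples match this transformation.

(a) W²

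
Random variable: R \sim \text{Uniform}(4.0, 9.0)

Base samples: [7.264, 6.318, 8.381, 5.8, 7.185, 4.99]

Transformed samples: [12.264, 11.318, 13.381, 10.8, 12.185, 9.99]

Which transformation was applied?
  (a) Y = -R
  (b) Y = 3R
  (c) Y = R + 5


Checking option (c) Y = R + 5:
  R = 7.264 -> Y = 12.264 ✓
  R = 6.318 -> Y = 11.318 ✓
  R = 8.381 -> Y = 13.381 ✓
All samples match this transformation.

(c) R + 5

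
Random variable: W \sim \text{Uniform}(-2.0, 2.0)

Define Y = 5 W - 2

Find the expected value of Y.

For Y = 5W - 2:
E[Y] = 5 * E[W] - 2
E[W] = (-2 + 2)/2 = 0
E[Y] = 5 * 0 - 2 = -2

-2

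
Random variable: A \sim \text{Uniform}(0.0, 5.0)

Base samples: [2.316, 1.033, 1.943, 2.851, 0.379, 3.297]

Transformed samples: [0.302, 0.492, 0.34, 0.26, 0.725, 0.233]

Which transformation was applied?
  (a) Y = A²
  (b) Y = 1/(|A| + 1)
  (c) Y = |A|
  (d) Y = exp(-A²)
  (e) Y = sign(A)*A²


Checking option (b) Y = 1/(|A| + 1):
  A = 2.316 -> Y = 0.302 ✓
  A = 1.033 -> Y = 0.492 ✓
  A = 1.943 -> Y = 0.34 ✓
All samples match this transformation.

(b) 1/(|A| + 1)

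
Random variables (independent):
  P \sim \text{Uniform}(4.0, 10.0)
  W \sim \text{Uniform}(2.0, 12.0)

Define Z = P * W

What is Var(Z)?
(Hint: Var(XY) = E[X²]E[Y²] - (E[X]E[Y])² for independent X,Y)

Var(XY) = E[X²]E[Y²] - (E[X]E[Y])²
E[P] = 7, Var(P) = 3
E[W] = 7, Var(W) = 8.3333333
E[P²] = 3 + 7² = 52
E[W²] = 8.3333333 + 7² = 57.333333
Var(Z) = 52*57.333333 - (7*7)²
= 2981.3333 - 2401 = 580.33333

580.33333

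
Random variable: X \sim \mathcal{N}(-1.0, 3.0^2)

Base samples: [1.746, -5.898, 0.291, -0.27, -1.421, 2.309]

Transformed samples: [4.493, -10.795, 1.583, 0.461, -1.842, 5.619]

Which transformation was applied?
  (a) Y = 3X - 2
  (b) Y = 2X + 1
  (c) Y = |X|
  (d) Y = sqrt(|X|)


Checking option (b) Y = 2X + 1:
  X = 1.746 -> Y = 4.493 ✓
  X = -5.898 -> Y = -10.795 ✓
  X = 0.291 -> Y = 1.583 ✓
All samples match this transformation.

(b) 2X + 1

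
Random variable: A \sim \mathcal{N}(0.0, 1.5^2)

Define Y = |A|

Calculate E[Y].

For X ~ N(0, 1.5²), E[|X|] = sigma * sqrt(2/pi)
= 1.5 * sqrt(2/pi) = 1.1968268

1.1968268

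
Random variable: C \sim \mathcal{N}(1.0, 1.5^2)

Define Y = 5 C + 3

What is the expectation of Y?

For Y = 5C + 3:
E[Y] = 5 * E[C] + 3
E[C] = 1.0 = 1
E[Y] = 5 * 1 + 3 = 8

8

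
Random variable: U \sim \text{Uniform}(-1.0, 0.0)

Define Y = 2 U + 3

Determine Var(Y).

For Y = aU + b: Var(Y) = a² * Var(U)
Var(U) = (0 + 1)^2/12 = 0.083333333
Var(Y) = 2² * 0.083333333 = 4 * 0.083333333 = 0.33333333

0.33333333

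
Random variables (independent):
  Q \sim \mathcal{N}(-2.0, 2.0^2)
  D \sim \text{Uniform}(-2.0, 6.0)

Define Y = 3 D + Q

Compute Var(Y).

For independent RVs: Var(aX + bY) = a²Var(X) + b²Var(Y)
Var(Q) = 4
Var(D) = 5.3333333
Var(Y) = 1²*4 + 3²*5.3333333
= 1*4 + 9*5.3333333 = 52

52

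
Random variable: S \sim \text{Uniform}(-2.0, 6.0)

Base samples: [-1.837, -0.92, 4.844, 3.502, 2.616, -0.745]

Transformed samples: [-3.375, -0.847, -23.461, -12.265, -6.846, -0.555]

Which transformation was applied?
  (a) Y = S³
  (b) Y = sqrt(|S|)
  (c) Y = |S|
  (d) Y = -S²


Checking option (d) Y = -S²:
  S = -1.837 -> Y = -3.375 ✓
  S = -0.92 -> Y = -0.847 ✓
  S = 4.844 -> Y = -23.461 ✓
All samples match this transformation.

(d) -S²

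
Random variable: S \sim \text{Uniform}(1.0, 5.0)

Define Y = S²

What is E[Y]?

E[S²] = Var(S) + (E[S])² = 1.3333333 + 9 = 10.333333

10.333333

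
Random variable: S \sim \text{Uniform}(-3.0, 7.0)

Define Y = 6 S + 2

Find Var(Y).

For Y = aS + b: Var(Y) = a² * Var(S)
Var(S) = (7 + 3)^2/12 = 8.3333333
Var(Y) = 6² * 8.3333333 = 36 * 8.3333333 = 300

300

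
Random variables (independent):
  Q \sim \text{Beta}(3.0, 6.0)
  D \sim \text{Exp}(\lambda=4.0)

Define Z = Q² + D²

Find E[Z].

E[Z] = E[Q²] + E[D²]
E[Q²] = Var(Q) + E[Q]² = 0.022222222 + 0.11111111 = 0.13333333
E[D²] = Var(D) + E[D]² = 0.0625 + 0.0625 = 0.125
E[Z] = 0.13333333 + 0.125 = 0.25833333

0.25833333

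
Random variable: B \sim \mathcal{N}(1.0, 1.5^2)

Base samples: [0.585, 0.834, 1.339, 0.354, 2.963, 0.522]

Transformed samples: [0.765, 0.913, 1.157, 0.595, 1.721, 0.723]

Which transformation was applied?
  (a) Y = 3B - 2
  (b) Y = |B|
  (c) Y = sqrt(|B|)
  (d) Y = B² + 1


Checking option (c) Y = sqrt(|B|):
  B = 0.585 -> Y = 0.765 ✓
  B = 0.834 -> Y = 0.913 ✓
  B = 1.339 -> Y = 1.157 ✓
All samples match this transformation.

(c) sqrt(|B|)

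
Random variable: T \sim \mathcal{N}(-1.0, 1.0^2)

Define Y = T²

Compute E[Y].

Using E[X²] = Var(X) + (E[X])²:
E[T] = -1
Var(T) = 1.0^2 = 1
E[T²] = 1 + (-1)² = 1 + 1 = 2

2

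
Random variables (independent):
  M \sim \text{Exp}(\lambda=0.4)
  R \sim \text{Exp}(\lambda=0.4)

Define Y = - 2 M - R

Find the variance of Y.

For independent RVs: Var(aX + bY) = a²Var(X) + b²Var(Y)
Var(M) = 6.25
Var(R) = 6.25
Var(Y) = (-2)²*6.25 + (-1)²*6.25
= 4*6.25 + 1*6.25 = 31.25

31.25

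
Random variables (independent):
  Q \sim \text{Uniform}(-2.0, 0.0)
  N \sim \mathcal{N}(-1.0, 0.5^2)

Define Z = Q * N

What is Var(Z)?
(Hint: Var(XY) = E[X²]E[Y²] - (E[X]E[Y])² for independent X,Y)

Var(XY) = E[X²]E[Y²] - (E[X]E[Y])²
E[Q] = -1, Var(Q) = 0.33333333
E[N] = -1, Var(N) = 0.25
E[Q²] = 0.33333333 + (-1)² = 1.3333333
E[N²] = 0.25 + (-1)² = 1.25
Var(Z) = 1.3333333*1.25 - (-1*(-1))²
= 1.6666667 - 1 = 0.66666667

0.66666667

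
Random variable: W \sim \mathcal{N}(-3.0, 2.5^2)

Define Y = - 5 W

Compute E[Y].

For Y = -5W:
E[Y] = -5 * E[W]
E[W] = -3.0 = -3
E[Y] = -5 * (-3) = 15

15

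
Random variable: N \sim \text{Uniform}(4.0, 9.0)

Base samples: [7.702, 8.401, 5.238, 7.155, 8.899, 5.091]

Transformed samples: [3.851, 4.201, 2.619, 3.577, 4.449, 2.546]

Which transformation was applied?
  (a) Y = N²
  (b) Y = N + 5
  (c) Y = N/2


Checking option (c) Y = N/2:
  N = 7.702 -> Y = 3.851 ✓
  N = 8.401 -> Y = 4.201 ✓
  N = 5.238 -> Y = 2.619 ✓
All samples match this transformation.

(c) N/2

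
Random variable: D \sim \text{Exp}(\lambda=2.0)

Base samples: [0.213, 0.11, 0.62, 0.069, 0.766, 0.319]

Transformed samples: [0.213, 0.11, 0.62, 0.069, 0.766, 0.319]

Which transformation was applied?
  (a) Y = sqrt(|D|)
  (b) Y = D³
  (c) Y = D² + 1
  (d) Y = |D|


Checking option (d) Y = |D|:
  D = 0.213 -> Y = 0.213 ✓
  D = 0.11 -> Y = 0.11 ✓
  D = 0.62 -> Y = 0.62 ✓
All samples match this transformation.

(d) |D|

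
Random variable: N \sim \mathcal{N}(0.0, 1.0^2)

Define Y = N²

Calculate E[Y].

Using E[X²] = Var(X) + (E[X])²:
E[N] = 0
Var(N) = 1.0^2 = 1
E[N²] = 1 + 0² = 1 + 0 = 1

1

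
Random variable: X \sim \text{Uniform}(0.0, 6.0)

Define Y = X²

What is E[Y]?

E[X²] = Var(X) + (E[X])² = 3 + 9 = 12

12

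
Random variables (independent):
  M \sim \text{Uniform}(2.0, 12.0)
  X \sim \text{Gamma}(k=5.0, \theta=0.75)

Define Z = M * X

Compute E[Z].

For independent RVs: E[XY] = E[X]*E[Y]
E[M] = 7
E[X] = 3.75
E[Z] = 7 * 3.75 = 26.25

26.25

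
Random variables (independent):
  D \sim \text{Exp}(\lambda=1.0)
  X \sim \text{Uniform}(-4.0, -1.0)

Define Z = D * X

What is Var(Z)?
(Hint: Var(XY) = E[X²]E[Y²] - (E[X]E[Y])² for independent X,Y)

Var(XY) = E[X²]E[Y²] - (E[X]E[Y])²
E[D] = 1, Var(D) = 1
E[X] = -2.5, Var(X) = 0.75
E[D²] = 1 + 1² = 2
E[X²] = 0.75 + (-2.5)² = 7
Var(Z) = 2*7 - (1*(-2.5))²
= 14 - 6.25 = 7.75

7.75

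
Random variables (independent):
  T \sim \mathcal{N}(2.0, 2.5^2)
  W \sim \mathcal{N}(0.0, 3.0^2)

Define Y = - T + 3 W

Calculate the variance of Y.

For independent RVs: Var(aX + bY) = a²Var(X) + b²Var(Y)
Var(T) = 6.25
Var(W) = 9
Var(Y) = (-1)²*6.25 + 3²*9
= 1*6.25 + 9*9 = 87.25

87.25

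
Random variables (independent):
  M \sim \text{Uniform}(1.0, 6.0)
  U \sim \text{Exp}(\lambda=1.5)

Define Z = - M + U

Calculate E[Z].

E[Z] = -1*E[M] + 1*E[U]
E[M] = 3.5
E[U] = 0.66666667
E[Z] = -1*3.5 + 1*0.66666667 = -2.8333333

-2.8333333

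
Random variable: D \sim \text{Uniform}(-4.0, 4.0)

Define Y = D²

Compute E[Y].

Using E[X²] = Var(X) + (E[X])²:
E[D] = 0
Var(D) = (4 + 4)^2/12 = 5.3333333
E[D²] = 5.3333333 + 0² = 5.3333333 + 0 = 5.3333333

5.3333333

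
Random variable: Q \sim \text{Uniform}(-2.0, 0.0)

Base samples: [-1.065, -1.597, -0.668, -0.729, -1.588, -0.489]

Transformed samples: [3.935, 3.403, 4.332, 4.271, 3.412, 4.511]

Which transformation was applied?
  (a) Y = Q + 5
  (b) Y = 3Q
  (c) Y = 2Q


Checking option (a) Y = Q + 5:
  Q = -1.065 -> Y = 3.935 ✓
  Q = -1.597 -> Y = 3.403 ✓
  Q = -0.668 -> Y = 4.332 ✓
All samples match this transformation.

(a) Q + 5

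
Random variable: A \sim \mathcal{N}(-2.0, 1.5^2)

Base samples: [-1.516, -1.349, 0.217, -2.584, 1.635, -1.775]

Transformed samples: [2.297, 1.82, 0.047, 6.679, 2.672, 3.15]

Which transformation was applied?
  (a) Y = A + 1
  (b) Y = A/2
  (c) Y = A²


Checking option (c) Y = A²:
  A = -1.516 -> Y = 2.297 ✓
  A = -1.349 -> Y = 1.82 ✓
  A = 0.217 -> Y = 0.047 ✓
All samples match this transformation.

(c) A²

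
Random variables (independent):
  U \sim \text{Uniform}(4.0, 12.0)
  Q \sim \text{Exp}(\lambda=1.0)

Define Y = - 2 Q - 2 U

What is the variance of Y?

For independent RVs: Var(aX + bY) = a²Var(X) + b²Var(Y)
Var(U) = 5.3333333
Var(Q) = 1
Var(Y) = (-2)²*5.3333333 + (-2)²*1
= 4*5.3333333 + 4*1 = 25.333333

25.333333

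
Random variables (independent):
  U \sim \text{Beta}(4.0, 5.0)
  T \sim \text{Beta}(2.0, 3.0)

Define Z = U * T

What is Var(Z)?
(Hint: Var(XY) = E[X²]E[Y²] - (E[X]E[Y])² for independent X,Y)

Var(XY) = E[X²]E[Y²] - (E[X]E[Y])²
E[U] = 0.44444444, Var(U) = 0.024691358
E[T] = 0.4, Var(T) = 0.04
E[U²] = 0.024691358 + 0.44444444² = 0.22222222
E[T²] = 0.04 + 0.4² = 0.2
Var(Z) = 0.22222222*0.2 - (0.44444444*0.4)²
= 0.044444444 - 0.031604938 = 0.012839506

0.012839506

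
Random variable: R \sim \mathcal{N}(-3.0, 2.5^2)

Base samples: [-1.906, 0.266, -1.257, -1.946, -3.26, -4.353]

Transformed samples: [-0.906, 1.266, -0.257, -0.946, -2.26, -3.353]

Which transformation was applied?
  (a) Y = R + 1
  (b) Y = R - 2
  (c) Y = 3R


Checking option (a) Y = R + 1:
  R = -1.906 -> Y = -0.906 ✓
  R = 0.266 -> Y = 1.266 ✓
  R = -1.257 -> Y = -0.257 ✓
All samples match this transformation.

(a) R + 1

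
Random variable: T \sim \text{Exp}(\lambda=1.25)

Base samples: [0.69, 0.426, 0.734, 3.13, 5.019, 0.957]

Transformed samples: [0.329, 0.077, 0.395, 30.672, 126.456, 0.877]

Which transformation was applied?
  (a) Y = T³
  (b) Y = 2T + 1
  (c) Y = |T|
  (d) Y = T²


Checking option (a) Y = T³:
  T = 0.69 -> Y = 0.329 ✓
  T = 0.426 -> Y = 0.077 ✓
  T = 0.734 -> Y = 0.395 ✓
All samples match this transformation.

(a) T³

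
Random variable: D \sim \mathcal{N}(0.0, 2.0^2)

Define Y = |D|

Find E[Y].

For X ~ N(0, 2.0²), E[|X|] = sigma * sqrt(2/pi)
= 2.0 * sqrt(2/pi) = 1.5957691

1.5957691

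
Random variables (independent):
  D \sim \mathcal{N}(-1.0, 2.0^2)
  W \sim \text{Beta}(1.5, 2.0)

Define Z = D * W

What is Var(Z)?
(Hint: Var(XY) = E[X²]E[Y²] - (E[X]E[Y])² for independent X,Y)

Var(XY) = E[X²]E[Y²] - (E[X]E[Y])²
E[D] = -1, Var(D) = 4
E[W] = 0.42857143, Var(W) = 0.054421769
E[D²] = 4 + (-1)² = 5
E[W²] = 0.054421769 + 0.42857143² = 0.23809524
Var(Z) = 5*0.23809524 - (-1*0.42857143)²
= 1.1904762 - 0.18367347 = 1.0068027

1.0068027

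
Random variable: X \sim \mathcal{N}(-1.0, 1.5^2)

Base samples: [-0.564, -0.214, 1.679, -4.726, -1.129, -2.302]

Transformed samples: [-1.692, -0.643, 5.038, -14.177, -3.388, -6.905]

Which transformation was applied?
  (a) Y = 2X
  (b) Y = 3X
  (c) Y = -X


Checking option (b) Y = 3X:
  X = -0.564 -> Y = -1.692 ✓
  X = -0.214 -> Y = -0.643 ✓
  X = 1.679 -> Y = 5.038 ✓
All samples match this transformation.

(b) 3X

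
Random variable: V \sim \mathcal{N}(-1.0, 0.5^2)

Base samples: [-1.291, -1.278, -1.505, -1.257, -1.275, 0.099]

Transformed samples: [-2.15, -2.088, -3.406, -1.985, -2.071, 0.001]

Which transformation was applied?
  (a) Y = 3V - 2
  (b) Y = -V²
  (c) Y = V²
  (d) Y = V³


Checking option (d) Y = V³:
  V = -1.291 -> Y = -2.15 ✓
  V = -1.278 -> Y = -2.088 ✓
  V = -1.505 -> Y = -3.406 ✓
All samples match this transformation.

(d) V³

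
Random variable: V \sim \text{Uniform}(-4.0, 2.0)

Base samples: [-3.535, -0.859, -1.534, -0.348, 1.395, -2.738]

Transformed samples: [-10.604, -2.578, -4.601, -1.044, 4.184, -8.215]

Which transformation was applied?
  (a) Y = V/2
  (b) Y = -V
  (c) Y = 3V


Checking option (c) Y = 3V:
  V = -3.535 -> Y = -10.604 ✓
  V = -0.859 -> Y = -2.578 ✓
  V = -1.534 -> Y = -4.601 ✓
All samples match this transformation.

(c) 3V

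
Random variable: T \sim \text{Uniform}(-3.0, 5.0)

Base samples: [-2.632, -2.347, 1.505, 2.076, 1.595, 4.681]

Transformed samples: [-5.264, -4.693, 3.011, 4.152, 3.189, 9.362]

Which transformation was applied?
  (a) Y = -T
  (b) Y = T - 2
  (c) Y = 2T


Checking option (c) Y = 2T:
  T = -2.632 -> Y = -5.264 ✓
  T = -2.347 -> Y = -4.693 ✓
  T = 1.505 -> Y = 3.011 ✓
All samples match this transformation.

(c) 2T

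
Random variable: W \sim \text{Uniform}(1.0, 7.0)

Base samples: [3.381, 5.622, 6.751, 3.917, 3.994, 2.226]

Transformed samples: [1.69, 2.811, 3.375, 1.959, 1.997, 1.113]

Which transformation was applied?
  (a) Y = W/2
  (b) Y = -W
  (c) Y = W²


Checking option (a) Y = W/2:
  W = 3.381 -> Y = 1.69 ✓
  W = 5.622 -> Y = 2.811 ✓
  W = 6.751 -> Y = 3.375 ✓
All samples match this transformation.

(a) W/2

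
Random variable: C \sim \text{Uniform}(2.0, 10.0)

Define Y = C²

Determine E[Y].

E[C²] = Var(C) + (E[C])² = 5.3333333 + 36 = 41.333333

41.333333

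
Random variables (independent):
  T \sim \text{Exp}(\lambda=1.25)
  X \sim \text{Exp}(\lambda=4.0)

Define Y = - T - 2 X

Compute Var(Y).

For independent RVs: Var(aX + bY) = a²Var(X) + b²Var(Y)
Var(T) = 0.64
Var(X) = 0.0625
Var(Y) = (-1)²*0.64 + (-2)²*0.0625
= 1*0.64 + 4*0.0625 = 0.89

0.89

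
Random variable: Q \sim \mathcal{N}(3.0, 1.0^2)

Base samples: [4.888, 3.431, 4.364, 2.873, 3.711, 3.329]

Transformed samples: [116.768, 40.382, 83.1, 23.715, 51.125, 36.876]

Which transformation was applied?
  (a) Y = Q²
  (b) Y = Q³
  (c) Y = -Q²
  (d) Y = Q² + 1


Checking option (b) Y = Q³:
  Q = 4.888 -> Y = 116.768 ✓
  Q = 3.431 -> Y = 40.382 ✓
  Q = 4.364 -> Y = 83.1 ✓
All samples match this transformation.

(b) Q³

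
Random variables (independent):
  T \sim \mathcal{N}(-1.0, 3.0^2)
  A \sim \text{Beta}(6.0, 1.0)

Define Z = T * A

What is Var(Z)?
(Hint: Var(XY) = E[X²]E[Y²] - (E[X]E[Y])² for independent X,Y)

Var(XY) = E[X²]E[Y²] - (E[X]E[Y])²
E[T] = -1, Var(T) = 9
E[A] = 0.85714286, Var(A) = 0.015306122
E[T²] = 9 + (-1)² = 10
E[A²] = 0.015306122 + 0.85714286² = 0.75
Var(Z) = 10*0.75 - (-1*0.85714286)²
= 7.5 - 0.73469388 = 6.7653061

6.7653061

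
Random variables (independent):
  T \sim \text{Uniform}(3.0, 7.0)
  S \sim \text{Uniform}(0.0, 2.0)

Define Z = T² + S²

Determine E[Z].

E[Z] = E[T²] + E[S²]
E[T²] = Var(T) + E[T]² = 1.3333333 + 25 = 26.333333
E[S²] = Var(S) + E[S]² = 0.33333333 + 1 = 1.3333333
E[Z] = 26.333333 + 1.3333333 = 27.666667

27.666667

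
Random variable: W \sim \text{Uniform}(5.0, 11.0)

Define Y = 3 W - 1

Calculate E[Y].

For Y = 3W - 1:
E[Y] = 3 * E[W] - 1
E[W] = (5 + 11)/2 = 8
E[Y] = 3 * 8 - 1 = 23

23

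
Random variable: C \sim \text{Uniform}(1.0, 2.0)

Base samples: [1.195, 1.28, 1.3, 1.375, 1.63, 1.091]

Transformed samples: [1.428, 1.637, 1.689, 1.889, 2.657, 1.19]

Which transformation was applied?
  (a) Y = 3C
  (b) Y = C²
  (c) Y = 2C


Checking option (b) Y = C²:
  C = 1.195 -> Y = 1.428 ✓
  C = 1.28 -> Y = 1.637 ✓
  C = 1.3 -> Y = 1.689 ✓
All samples match this transformation.

(b) C²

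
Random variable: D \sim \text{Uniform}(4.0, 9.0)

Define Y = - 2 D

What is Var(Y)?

For Y = aD + b: Var(Y) = a² * Var(D)
Var(D) = (9 - 4)^2/12 = 2.0833333
Var(Y) = (-2)² * 2.0833333 = 4 * 2.0833333 = 8.3333333

8.3333333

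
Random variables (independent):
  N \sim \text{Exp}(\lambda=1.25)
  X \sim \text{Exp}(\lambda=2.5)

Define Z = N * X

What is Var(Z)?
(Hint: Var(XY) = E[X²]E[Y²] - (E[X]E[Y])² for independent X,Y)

Var(XY) = E[X²]E[Y²] - (E[X]E[Y])²
E[N] = 0.8, Var(N) = 0.64
E[X] = 0.4, Var(X) = 0.16
E[N²] = 0.64 + 0.8² = 1.28
E[X²] = 0.16 + 0.4² = 0.32
Var(Z) = 1.28*0.32 - (0.8*0.4)²
= 0.4096 - 0.1024 = 0.3072

0.3072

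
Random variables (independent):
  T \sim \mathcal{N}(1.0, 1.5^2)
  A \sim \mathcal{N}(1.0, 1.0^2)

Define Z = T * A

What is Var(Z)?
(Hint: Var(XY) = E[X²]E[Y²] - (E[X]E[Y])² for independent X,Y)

Var(XY) = E[X²]E[Y²] - (E[X]E[Y])²
E[T] = 1, Var(T) = 2.25
E[A] = 1, Var(A) = 1
E[T²] = 2.25 + 1² = 3.25
E[A²] = 1 + 1² = 2
Var(Z) = 3.25*2 - (1*1)²
= 6.5 - 1 = 5.5

5.5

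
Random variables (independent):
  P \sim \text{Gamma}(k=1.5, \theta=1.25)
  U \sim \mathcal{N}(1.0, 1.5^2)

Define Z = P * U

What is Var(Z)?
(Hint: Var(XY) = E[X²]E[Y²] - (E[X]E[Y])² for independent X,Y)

Var(XY) = E[X²]E[Y²] - (E[X]E[Y])²
E[P] = 1.875, Var(P) = 2.34375
E[U] = 1, Var(U) = 2.25
E[P²] = 2.34375 + 1.875² = 5.859375
E[U²] = 2.25 + 1² = 3.25
Var(Z) = 5.859375*3.25 - (1.875*1)²
= 19.042969 - 3.515625 = 15.527344

15.527344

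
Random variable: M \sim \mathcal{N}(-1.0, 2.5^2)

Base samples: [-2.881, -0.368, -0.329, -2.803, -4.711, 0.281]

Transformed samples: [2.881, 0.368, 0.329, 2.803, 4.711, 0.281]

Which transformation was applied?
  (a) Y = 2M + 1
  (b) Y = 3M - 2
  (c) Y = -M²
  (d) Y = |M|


Checking option (d) Y = |M|:
  M = -2.881 -> Y = 2.881 ✓
  M = -0.368 -> Y = 0.368 ✓
  M = -0.329 -> Y = 0.329 ✓
All samples match this transformation.

(d) |M|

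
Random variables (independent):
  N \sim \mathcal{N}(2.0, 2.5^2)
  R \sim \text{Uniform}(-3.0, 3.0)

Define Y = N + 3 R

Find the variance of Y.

For independent RVs: Var(aX + bY) = a²Var(X) + b²Var(Y)
Var(N) = 6.25
Var(R) = 3
Var(Y) = 1²*6.25 + 3²*3
= 1*6.25 + 9*3 = 33.25

33.25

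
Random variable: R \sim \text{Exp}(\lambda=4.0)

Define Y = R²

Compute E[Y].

E[R²] = Var(R) + (E[R])² = 0.0625 + 0.0625 = 0.125

0.125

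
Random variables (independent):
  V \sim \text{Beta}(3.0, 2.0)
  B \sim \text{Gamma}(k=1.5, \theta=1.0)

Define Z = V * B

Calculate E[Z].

For independent RVs: E[XY] = E[X]*E[Y]
E[V] = 0.6
E[B] = 1.5
E[Z] = 0.6 * 1.5 = 0.9

0.9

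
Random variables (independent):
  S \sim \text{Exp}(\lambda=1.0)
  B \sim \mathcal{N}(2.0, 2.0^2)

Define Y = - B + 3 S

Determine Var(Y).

For independent RVs: Var(aX + bY) = a²Var(X) + b²Var(Y)
Var(S) = 1
Var(B) = 4
Var(Y) = 3²*1 + (-1)²*4
= 9*1 + 1*4 = 13

13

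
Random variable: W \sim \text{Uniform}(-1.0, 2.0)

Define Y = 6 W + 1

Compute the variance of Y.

For Y = aW + b: Var(Y) = a² * Var(W)
Var(W) = (2 + 1)^2/12 = 0.75
Var(Y) = 6² * 0.75 = 36 * 0.75 = 27

27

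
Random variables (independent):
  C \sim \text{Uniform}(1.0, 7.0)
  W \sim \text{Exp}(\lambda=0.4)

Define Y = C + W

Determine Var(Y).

For independent RVs: Var(aX + bY) = a²Var(X) + b²Var(Y)
Var(C) = 3
Var(W) = 6.25
Var(Y) = 1²*3 + 1²*6.25
= 1*3 + 1*6.25 = 9.25

9.25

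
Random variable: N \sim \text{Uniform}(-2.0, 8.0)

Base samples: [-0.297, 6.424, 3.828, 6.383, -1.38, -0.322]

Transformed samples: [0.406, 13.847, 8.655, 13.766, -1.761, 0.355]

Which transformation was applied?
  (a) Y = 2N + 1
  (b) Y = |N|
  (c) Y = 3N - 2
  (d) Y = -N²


Checking option (a) Y = 2N + 1:
  N = -0.297 -> Y = 0.406 ✓
  N = 6.424 -> Y = 13.847 ✓
  N = 3.828 -> Y = 8.655 ✓
All samples match this transformation.

(a) 2N + 1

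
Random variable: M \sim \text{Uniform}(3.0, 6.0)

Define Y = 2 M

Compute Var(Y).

For Y = aM + b: Var(Y) = a² * Var(M)
Var(M) = (6 - 3)^2/12 = 0.75
Var(Y) = 2² * 0.75 = 4 * 0.75 = 3

3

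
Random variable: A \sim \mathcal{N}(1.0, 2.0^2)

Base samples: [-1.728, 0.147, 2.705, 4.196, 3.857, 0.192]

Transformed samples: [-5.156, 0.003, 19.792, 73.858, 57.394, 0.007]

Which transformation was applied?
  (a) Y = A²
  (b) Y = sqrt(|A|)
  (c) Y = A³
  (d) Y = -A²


Checking option (c) Y = A³:
  A = -1.728 -> Y = -5.156 ✓
  A = 0.147 -> Y = 0.003 ✓
  A = 2.705 -> Y = 19.792 ✓
All samples match this transformation.

(c) A³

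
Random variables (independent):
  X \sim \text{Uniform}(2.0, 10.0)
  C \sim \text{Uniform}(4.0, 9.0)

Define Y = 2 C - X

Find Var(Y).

For independent RVs: Var(aX + bY) = a²Var(X) + b²Var(Y)
Var(X) = 5.3333333
Var(C) = 2.0833333
Var(Y) = (-1)²*5.3333333 + 2²*2.0833333
= 1*5.3333333 + 4*2.0833333 = 13.666667

13.666667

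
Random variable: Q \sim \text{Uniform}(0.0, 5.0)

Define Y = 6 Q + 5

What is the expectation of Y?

For Y = 6Q + 5:
E[Y] = 6 * E[Q] + 5
E[Q] = (0 + 5)/2 = 2.5
E[Y] = 6 * 2.5 + 5 = 20

20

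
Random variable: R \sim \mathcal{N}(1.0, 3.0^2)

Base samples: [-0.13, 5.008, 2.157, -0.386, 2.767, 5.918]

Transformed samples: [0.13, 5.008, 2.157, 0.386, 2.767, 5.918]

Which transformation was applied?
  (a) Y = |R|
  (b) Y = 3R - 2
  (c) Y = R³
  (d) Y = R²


Checking option (a) Y = |R|:
  R = -0.13 -> Y = 0.13 ✓
  R = 5.008 -> Y = 5.008 ✓
  R = 2.157 -> Y = 2.157 ✓
All samples match this transformation.

(a) |R|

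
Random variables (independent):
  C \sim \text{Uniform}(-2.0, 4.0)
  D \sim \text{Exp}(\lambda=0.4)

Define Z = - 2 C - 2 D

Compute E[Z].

E[Z] = -2*E[C] - 2*E[D]
E[C] = 1
E[D] = 2.5
E[Z] = -2*1 - 2*2.5 = -7

-7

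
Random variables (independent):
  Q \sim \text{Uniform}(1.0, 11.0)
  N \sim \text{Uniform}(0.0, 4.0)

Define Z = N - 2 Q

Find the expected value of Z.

E[Z] = -2*E[Q] + 1*E[N]
E[Q] = 6
E[N] = 2
E[Z] = -2*6 + 1*2 = -10

-10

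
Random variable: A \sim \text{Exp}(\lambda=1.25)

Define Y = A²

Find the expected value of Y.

E[A²] = Var(A) + (E[A])² = 0.64 + 0.64 = 1.28

1.28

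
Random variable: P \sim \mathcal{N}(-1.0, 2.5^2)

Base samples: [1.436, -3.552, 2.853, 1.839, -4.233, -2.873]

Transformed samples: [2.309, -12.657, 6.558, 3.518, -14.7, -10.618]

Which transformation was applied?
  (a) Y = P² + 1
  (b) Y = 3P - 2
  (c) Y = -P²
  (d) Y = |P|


Checking option (b) Y = 3P - 2:
  P = 1.436 -> Y = 2.309 ✓
  P = -3.552 -> Y = -12.657 ✓
  P = 2.853 -> Y = 6.558 ✓
All samples match this transformation.

(b) 3P - 2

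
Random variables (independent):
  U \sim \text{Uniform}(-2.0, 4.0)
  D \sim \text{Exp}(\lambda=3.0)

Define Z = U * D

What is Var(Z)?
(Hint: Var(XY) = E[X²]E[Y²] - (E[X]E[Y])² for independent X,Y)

Var(XY) = E[X²]E[Y²] - (E[X]E[Y])²
E[U] = 1, Var(U) = 3
E[D] = 0.33333333, Var(D) = 0.11111111
E[U²] = 3 + 1² = 4
E[D²] = 0.11111111 + 0.33333333² = 0.22222222
Var(Z) = 4*0.22222222 - (1*0.33333333)²
= 0.88888889 - 0.11111111 = 0.77777778

0.77777778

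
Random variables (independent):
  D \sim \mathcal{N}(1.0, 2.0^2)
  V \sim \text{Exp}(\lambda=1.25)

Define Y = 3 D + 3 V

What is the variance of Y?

For independent RVs: Var(aX + bY) = a²Var(X) + b²Var(Y)
Var(D) = 4
Var(V) = 0.64
Var(Y) = 3²*4 + 3²*0.64
= 9*4 + 9*0.64 = 41.76

41.76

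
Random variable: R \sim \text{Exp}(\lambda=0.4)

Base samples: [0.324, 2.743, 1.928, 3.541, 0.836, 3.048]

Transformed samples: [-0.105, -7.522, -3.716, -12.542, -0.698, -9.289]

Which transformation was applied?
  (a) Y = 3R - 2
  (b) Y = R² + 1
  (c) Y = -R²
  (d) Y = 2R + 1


Checking option (c) Y = -R²:
  R = 0.324 -> Y = -0.105 ✓
  R = 2.743 -> Y = -7.522 ✓
  R = 1.928 -> Y = -3.716 ✓
All samples match this transformation.

(c) -R²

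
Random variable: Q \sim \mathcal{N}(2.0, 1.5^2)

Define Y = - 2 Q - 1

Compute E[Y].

For Y = -2Q - 1:
E[Y] = -2 * E[Q] - 1
E[Q] = 2.0 = 2
E[Y] = -2 * 2 - 1 = -5

-5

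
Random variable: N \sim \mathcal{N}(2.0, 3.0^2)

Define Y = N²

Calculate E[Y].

Using E[X²] = Var(X) + (E[X])²:
E[N] = 2
Var(N) = 3.0^2 = 9
E[N²] = 9 + 2² = 9 + 4 = 13

13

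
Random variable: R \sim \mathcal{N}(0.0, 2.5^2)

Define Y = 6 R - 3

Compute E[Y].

For Y = 6R - 3:
E[Y] = 6 * E[R] - 3
E[R] = 0.0 = 0
E[Y] = 6 * 0 - 3 = -3

-3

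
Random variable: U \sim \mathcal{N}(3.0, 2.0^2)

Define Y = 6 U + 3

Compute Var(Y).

For Y = aU + b: Var(Y) = a² * Var(U)
Var(U) = 2.0^2 = 4
Var(Y) = 6² * 4 = 36 * 4 = 144

144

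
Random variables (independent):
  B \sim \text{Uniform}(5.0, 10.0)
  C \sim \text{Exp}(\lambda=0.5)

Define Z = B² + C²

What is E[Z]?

E[Z] = E[B²] + E[C²]
E[B²] = Var(B) + E[B]² = 2.0833333 + 56.25 = 58.333333
E[C²] = Var(C) + E[C]² = 4 + 4 = 8
E[Z] = 58.333333 + 8 = 66.333333

66.333333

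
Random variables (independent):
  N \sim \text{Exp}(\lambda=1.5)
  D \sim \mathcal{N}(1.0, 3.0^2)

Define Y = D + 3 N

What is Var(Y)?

For independent RVs: Var(aX + bY) = a²Var(X) + b²Var(Y)
Var(N) = 0.44444444
Var(D) = 9
Var(Y) = 3²*0.44444444 + 1²*9
= 9*0.44444444 + 1*9 = 13

13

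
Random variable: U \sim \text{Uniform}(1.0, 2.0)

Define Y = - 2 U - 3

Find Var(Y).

For Y = aU + b: Var(Y) = a² * Var(U)
Var(U) = (2 - 1)^2/12 = 0.083333333
Var(Y) = (-2)² * 0.083333333 = 4 * 0.083333333 = 0.33333333

0.33333333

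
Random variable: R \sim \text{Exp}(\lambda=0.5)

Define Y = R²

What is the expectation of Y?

E[R²] = Var(R) + (E[R])² = 4 + 4 = 8

8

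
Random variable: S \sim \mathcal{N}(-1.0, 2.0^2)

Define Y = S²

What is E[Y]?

Using E[X²] = Var(X) + (E[X])²:
E[S] = -1
Var(S) = 2.0^2 = 4
E[S²] = 4 + (-1)² = 4 + 1 = 5

5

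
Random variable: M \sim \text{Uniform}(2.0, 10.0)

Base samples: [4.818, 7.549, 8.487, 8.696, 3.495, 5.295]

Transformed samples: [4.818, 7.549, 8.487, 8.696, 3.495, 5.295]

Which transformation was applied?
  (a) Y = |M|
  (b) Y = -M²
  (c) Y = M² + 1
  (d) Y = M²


Checking option (a) Y = |M|:
  M = 4.818 -> Y = 4.818 ✓
  M = 7.549 -> Y = 7.549 ✓
  M = 8.487 -> Y = 8.487 ✓
All samples match this transformation.

(a) |M|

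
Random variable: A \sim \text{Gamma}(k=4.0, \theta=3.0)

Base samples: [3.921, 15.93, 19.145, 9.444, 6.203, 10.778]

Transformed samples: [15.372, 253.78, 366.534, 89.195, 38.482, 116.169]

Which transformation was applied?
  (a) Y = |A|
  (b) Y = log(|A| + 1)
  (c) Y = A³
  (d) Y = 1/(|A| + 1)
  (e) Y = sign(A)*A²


Checking option (e) Y = sign(A)*A²:
  A = 3.921 -> Y = 15.372 ✓
  A = 15.93 -> Y = 253.78 ✓
  A = 19.145 -> Y = 366.534 ✓
All samples match this transformation.

(e) sign(A)*A²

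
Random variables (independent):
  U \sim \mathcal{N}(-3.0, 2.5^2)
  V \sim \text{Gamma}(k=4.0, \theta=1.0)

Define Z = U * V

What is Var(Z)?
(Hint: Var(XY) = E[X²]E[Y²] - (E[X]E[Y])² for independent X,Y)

Var(XY) = E[X²]E[Y²] - (E[X]E[Y])²
E[U] = -3, Var(U) = 6.25
E[V] = 4, Var(V) = 4
E[U²] = 6.25 + (-3)² = 15.25
E[V²] = 4 + 4² = 20
Var(Z) = 15.25*20 - (-3*4)²
= 305 - 144 = 161

161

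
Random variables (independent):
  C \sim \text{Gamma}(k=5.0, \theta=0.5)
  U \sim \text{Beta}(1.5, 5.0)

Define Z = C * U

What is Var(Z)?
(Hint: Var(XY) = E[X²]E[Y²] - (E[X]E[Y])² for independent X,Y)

Var(XY) = E[X²]E[Y²] - (E[X]E[Y])²
E[C] = 2.5, Var(C) = 1.25
E[U] = 0.23076923, Var(U) = 0.023668639
E[C²] = 1.25 + 2.5² = 7.5
E[U²] = 0.023668639 + 0.23076923² = 0.076923077
Var(Z) = 7.5*0.076923077 - (2.5*0.23076923)²
= 0.57692308 - 0.33284024 = 0.24408284

0.24408284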